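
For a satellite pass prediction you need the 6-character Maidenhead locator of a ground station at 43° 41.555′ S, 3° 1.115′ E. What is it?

JE16mh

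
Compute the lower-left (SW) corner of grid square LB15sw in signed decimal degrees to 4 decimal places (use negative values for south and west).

Field L=11, B=1: +11·20° lon, +1·10° lat → SW at lon 40°, lat -80°.
Square 1, 5: +1·2° lon, +5·1° lat → SW at lon 42°, lat -75°.
Subsquare s=18, w=22: +18·0.0833333° lon, +22·0.0416667° lat → SW at lon 43.5°, lat -74.0833°.
latitude -74.0833, longitude 43.5000.

-74.0833, 43.5000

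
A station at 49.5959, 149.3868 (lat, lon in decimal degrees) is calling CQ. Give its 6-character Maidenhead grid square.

Offset from 180°W / 90°S: lon 329.3868°, lat 139.5959°.
Field (20°×10°, letters A–R): lon ⌊329.3868/20⌋ = 16 → Q; lat ⌊139.5959/10⌋ = 13 → N.
Square (2°×1°, digits 0–9): lon ⌊9.3868/2⌋ = 4; lat ⌊9.5959/1⌋ = 9.
Subsquare (5′×2.5′, letters a–x): lon ⌊1.3868/0.0833333⌋ = 16 → q; lat ⌊0.5959/0.0416667⌋ = 14 → o.

QN49qo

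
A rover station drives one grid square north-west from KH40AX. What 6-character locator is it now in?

Longitude subsquare a = 0; −1 → -1, wraps to 23 = x, carry into square.
Longitude square 4; −1 → 3.
Latitude subsquare x = 23; +1 → 24, wraps to 0 = a, carry into square.
Latitude square 0; +1 → 1.

KH31xa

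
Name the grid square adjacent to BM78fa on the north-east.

BM78gb

Longitude subsquare f = 5; +1 → 6 = g.
Latitude subsquare a = 0; +1 → 1 = b.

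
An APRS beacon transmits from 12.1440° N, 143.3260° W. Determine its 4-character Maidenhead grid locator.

BK82

Offset from 180°W / 90°S: lon 36.67°, lat 102.14°.
Field (20°×10°, letters A–R): 36.67/20 → 1 → B, 102.14/10 → 10 → K; chars BK.
Square (2°×1°, digits 0–9): 16.67/2 → 8, 2.14/1 → 2; chars 82.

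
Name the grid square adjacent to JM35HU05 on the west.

JM35gu95

Longitude extended square 0; −1 → -1, wraps to 9, carry into subsquare.
Longitude subsquare h = 7; −1 → 6 = g.
The latitude characters are unchanged.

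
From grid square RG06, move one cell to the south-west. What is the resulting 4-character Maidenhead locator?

Longitude square 0; −1 → -1, wraps to 9, carry into field.
Longitude field R = 17; −1 → 16 = Q.
Latitude square 6; −1 → 5.

QG95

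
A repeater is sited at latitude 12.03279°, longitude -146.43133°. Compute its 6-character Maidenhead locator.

Shift to the Maidenhead origin (180°W, 90°S): lon 33.5687, lat 102.0328.
Field (20°×10°, letters A–R): 33.5687/20 → 1 → B, 102.0328/10 → 10 → K; chars BK.
Square (2°×1°, digits 0–9): 13.5687/2 → 6, 2.0328/1 → 2; chars 62.
Subsquare (5′×2.5′, letters a–x): 1.5687/0.0833333 → 18 → s, 0.0328/0.0416667 → 0 → a; chars sa.

BK62sa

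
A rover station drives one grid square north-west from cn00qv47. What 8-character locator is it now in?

CN00qv38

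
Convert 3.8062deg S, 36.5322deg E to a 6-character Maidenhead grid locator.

Offset from 180°W / 90°S: lon 216.5322°, lat 86.1938°.
Field (20°×10°, letters A–R): lon ⌊216.5322/20⌋ = 10 → K; lat ⌊86.1938/10⌋ = 8 → I.
Square (2°×1°, digits 0–9): lon ⌊16.5322/2⌋ = 8; lat ⌊6.1938/1⌋ = 6.
Subsquare (5′×2.5′, letters a–x): lon ⌊0.5322/0.0833333⌋ = 6 → g; lat ⌊0.1938/0.0416667⌋ = 4 → e.

KI86ge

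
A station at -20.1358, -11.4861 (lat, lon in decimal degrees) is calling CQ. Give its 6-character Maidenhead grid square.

Shift to the Maidenhead origin (180°W, 90°S): lon 168.5139, lat 69.8642.
Field: lon ⌊168.5139/20⌋ = 8 → I; lat ⌊69.8642/10⌋ = 6 → G.
Square: lon ⌊8.5139/2⌋ = 4; lat ⌊9.8642/1⌋ = 9.
Subsquare: lon ⌊0.5139/0.0833333⌋ = 6 → g; lat ⌊0.8642/0.0416667⌋ = 20 → u.

IG49gu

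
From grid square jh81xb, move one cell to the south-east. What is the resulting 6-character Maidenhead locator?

JH91aa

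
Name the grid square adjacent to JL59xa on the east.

Longitude subsquare x = 23; +1 → 24, wraps to 0 = a, carry into square.
Longitude square 5; +1 → 6.
The latitude characters are unchanged.

JL69aa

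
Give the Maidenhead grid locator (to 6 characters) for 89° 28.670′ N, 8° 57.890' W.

IR59ml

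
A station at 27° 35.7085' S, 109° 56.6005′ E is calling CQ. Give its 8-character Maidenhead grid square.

Offset from 180°W / 90°S: lon 289.94334°, lat 62.40486°.
Field (20°×10°, letters A–R): lon ⌊289.94334/20⌋ = 14 → O; lat ⌊62.40486/10⌋ = 6 → G.
Square (2°×1°, digits 0–9): lon ⌊9.94334/2⌋ = 4; lat ⌊2.40486/1⌋ = 2.
Subsquare (5′×2.5′, letters a–x): lon ⌊1.94334/0.0833333⌋ = 23 → x; lat ⌊0.40486/0.0416667⌋ = 9 → j.
Extended square (30″×15″, digits 0–9): lon ⌊0.02668/0.00833333⌋ = 3; lat ⌊0.02986/0.00416667⌋ = 7.

OG42xj37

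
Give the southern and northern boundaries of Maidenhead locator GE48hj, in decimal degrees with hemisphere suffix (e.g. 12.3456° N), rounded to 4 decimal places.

41.6250° S, 41.5833° S

Field G=6, E=4: +6·20° lon, +4·10° lat → SW at lon -60°, lat -50°.
Square 4, 8: +4·2° lon, +8·1° lat → SW at lon -52°, lat -42°.
Subsquare h=7, j=9: +7·0.0833333° lon, +9·0.0416667° lat → SW at lon -51.4167°, lat -41.625°.
Cell spans 0.0833333° lon × 0.0416667° lat.
south 41.6250° S, north 41.5833° S.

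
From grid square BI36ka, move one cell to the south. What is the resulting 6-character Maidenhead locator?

Latitude subsquare a = 0; −1 → -1, wraps to 23 = x, carry into square.
Latitude square 6; −1 → 5.
The longitude characters are unchanged.

BI35kx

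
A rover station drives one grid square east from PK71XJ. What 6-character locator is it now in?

PK81aj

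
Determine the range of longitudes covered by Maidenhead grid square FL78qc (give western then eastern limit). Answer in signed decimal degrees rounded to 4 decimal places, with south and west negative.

-64.6667, -64.5833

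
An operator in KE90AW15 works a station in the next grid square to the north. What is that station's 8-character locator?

KE90aw16

Latitude extended square 5; +1 → 6.
The longitude characters are unchanged.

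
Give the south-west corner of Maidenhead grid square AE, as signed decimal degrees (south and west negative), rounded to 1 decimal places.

-50.0, -180.0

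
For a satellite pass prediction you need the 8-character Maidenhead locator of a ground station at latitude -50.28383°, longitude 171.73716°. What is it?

RD59ur81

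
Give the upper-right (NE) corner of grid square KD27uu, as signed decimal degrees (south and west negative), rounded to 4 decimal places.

Field K=10, D=3: +10·20° lon, +3·10° lat → SW at lon 20°, lat -60°.
Square 2, 7: +2·2° lon, +7·1° lat → SW at lon 24°, lat -53°.
Subsquare u=20, u=20: +20·0.0833333° lon, +20·0.0416667° lat → SW at lon 25.6667°, lat -52.1667°.
Cell spans 0.0833333° lon × 0.0416667° lat. NE corner is SW corner plus one full cell.
latitude -52.1250, longitude 25.7500.

-52.1250, 25.7500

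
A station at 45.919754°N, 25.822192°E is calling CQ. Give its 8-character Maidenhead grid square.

KN25vw80

Shift to the Maidenhead origin (180°W, 90°S): lon 205.82219, lat 135.91975.
Field: 205.82219/20 → 10 → K, 135.91975/10 → 13 → N; chars KN.
Square: 5.82219/2 → 2, 5.91975/1 → 5; chars 25.
Subsquare: 1.82219/0.0833333 → 21 → v, 0.91975/0.0416667 → 22 → w; chars vw.
Extended square: 0.07219/0.00833333 → 8, 0.00309/0.00416667 → 0; chars 80.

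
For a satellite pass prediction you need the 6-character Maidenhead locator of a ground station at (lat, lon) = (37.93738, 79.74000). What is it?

Add 180° to longitude and 90° to latitude: 259.7400, 127.9374.
Field: 259.7400/20 → 12 → M, 127.9374/10 → 12 → M; chars MM.
Square: 19.7400/2 → 9, 7.9374/1 → 7; chars 97.
Subsquare: 1.7400/0.0833333 → 20 → u, 0.9374/0.0416667 → 22 → w; chars uw.

MM97uw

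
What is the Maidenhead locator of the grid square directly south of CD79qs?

CD79qr

Latitude subsquare s = 18; −1 → 17 = r.
The longitude characters are unchanged.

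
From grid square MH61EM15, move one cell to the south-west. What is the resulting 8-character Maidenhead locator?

MH61em04

Longitude extended square 1; −1 → 0.
Latitude extended square 5; −1 → 4.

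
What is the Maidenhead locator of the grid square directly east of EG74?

EG84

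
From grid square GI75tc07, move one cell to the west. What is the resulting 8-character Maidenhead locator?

GI75sc97

Longitude extended square 0; −1 → -1, wraps to 9, carry into subsquare.
Longitude subsquare t = 19; −1 → 18 = s.
The latitude characters are unchanged.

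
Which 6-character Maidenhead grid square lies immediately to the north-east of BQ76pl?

BQ76qm

Longitude subsquare p = 15; +1 → 16 = q.
Latitude subsquare l = 11; +1 → 12 = m.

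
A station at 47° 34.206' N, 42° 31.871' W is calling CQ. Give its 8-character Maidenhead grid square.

GN87rn66

Offset from 180°W / 90°S: lon 137.46882°, lat 137.57010°.
Field (20°×10°, letters A–R): 137.46882/20 → 6 → G, 137.57010/10 → 13 → N; chars GN.
Square (2°×1°, digits 0–9): 17.46882/2 → 8, 7.57010/1 → 7; chars 87.
Subsquare (5′×2.5′, letters a–x): 1.46882/0.0833333 → 17 → r, 0.57010/0.0416667 → 13 → n; chars rn.
Extended square (30″×15″, digits 0–9): 0.05215/0.00833333 → 6, 0.02843/0.00416667 → 6; chars 66.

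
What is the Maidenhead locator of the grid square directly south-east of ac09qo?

AC09rn

Longitude subsquare q = 16; +1 → 17 = r.
Latitude subsquare o = 14; −1 → 13 = n.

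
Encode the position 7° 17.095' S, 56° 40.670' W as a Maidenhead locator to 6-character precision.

GI12pr

Shift to the Maidenhead origin (180°W, 90°S): lon 123.3222, lat 82.7151.
Field (20°×10°, letters A–R): lon ⌊123.3222/20⌋ = 6 → G; lat ⌊82.7151/10⌋ = 8 → I.
Square (2°×1°, digits 0–9): lon ⌊3.3222/2⌋ = 1; lat ⌊2.7151/1⌋ = 2.
Subsquare (5′×2.5′, letters a–x): lon ⌊1.3222/0.0833333⌋ = 15 → p; lat ⌊0.7151/0.0416667⌋ = 17 → r.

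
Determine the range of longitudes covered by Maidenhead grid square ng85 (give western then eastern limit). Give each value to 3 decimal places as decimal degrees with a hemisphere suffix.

Field N=13, G=6: +13·20° lon, +6·10° lat → SW at lon 80°, lat -30°.
Square 8, 5: +8·2° lon, +5·1° lat → SW at lon 96°, lat -25°.
Cell spans 2° lon × 1° lat.
west 96.000° E, east 98.000° E.

96.000° E, 98.000° E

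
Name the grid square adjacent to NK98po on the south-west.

NK98on

Longitude subsquare p = 15; −1 → 14 = o.
Latitude subsquare o = 14; −1 → 13 = n.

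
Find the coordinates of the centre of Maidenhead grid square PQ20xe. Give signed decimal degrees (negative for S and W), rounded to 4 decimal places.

70.1875, 125.9583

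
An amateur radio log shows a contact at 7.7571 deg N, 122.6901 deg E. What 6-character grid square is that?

Shift to the Maidenhead origin (180°W, 90°S): lon 302.6901, lat 97.7571.
Field: lon ⌊302.6901/20⌋ = 15 → P; lat ⌊97.7571/10⌋ = 9 → J.
Square: lon ⌊2.6901/2⌋ = 1; lat ⌊7.7571/1⌋ = 7.
Subsquare: lon ⌊0.6901/0.0833333⌋ = 8 → i; lat ⌊0.7571/0.0416667⌋ = 18 → s.

PJ17is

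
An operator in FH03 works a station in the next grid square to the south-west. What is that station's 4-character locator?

EH92

Longitude square 0; −1 → -1, wraps to 9, carry into field.
Longitude field F = 5; −1 → 4 = E.
Latitude square 3; −1 → 2.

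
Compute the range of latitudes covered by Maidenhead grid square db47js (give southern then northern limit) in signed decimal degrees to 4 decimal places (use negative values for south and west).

-72.2500, -72.2083

Field D=3, B=1: +3·20° lon, +1·10° lat → SW at lon -120°, lat -80°.
Square 4, 7: +4·2° lon, +7·1° lat → SW at lon -112°, lat -73°.
Subsquare j=9, s=18: +9·0.0833333° lon, +18·0.0416667° lat → SW at lon -111.25°, lat -72.25°.
Cell spans 0.0833333° lon × 0.0416667° lat.
south -72.2500, north -72.2083.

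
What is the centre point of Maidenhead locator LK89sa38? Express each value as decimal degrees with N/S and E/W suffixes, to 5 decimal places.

Field L=11, K=10: +11·20° lon, +10·10° lat → SW at lon 40°, lat 10°.
Square 8, 9: +8·2° lon, +9·1° lat → SW at lon 56°, lat 19°.
Subsquare s=18, a=0: +18·0.0833333° lon, +0·0.0416667° lat → SW at lon 57.5°, lat 19°.
Extended square 3, 8: +3·0.00833333° lon, +8·0.00416667° lat → SW at lon 57.525°, lat 19.0333°.
Cell spans 0.00833333° lon × 0.00416667° lat. Centre is SW corner plus half of each.
latitude 19.03542° N, longitude 57.52917° E.

19.03542° N, 57.52917° E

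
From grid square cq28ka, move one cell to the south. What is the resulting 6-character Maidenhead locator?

Latitude subsquare a = 0; −1 → -1, wraps to 23 = x, carry into square.
Latitude square 8; −1 → 7.
The longitude characters are unchanged.

CQ27kx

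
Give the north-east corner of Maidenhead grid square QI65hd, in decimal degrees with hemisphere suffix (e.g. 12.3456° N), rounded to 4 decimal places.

4.8333° S, 152.6667° E

Field Q=16, I=8: +16·20° lon, +8·10° lat → SW at lon 140°, lat -10°.
Square 6, 5: +6·2° lon, +5·1° lat → SW at lon 152°, lat -5°.
Subsquare h=7, d=3: +7·0.0833333° lon, +3·0.0416667° lat → SW at lon 152.583°, lat -4.875°.
Cell spans 0.0833333° lon × 0.0416667° lat. NE corner is SW corner plus one full cell.
latitude 4.8333° S, longitude 152.6667° E.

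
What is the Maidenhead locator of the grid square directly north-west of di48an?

Longitude subsquare a = 0; −1 → -1, wraps to 23 = x, carry into square.
Longitude square 4; −1 → 3.
Latitude subsquare n = 13; +1 → 14 = o.

DI38xo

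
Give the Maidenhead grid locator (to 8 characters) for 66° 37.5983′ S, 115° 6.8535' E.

OC73ni39

Add 180° to longitude and 90° to latitude: 295.11423, 23.37336.
Field (20°×10°, letters A–R): 295.11423/20 → 14 → O, 23.37336/10 → 2 → C; chars OC.
Square (2°×1°, digits 0–9): 15.11423/2 → 7, 3.37336/1 → 3; chars 73.
Subsquare (5′×2.5′, letters a–x): 1.11423/0.0833333 → 13 → n, 0.37336/0.0416667 → 8 → i; chars ni.
Extended square (30″×15″, digits 0–9): 0.03089/0.00833333 → 3, 0.04003/0.00416667 → 9; chars 39.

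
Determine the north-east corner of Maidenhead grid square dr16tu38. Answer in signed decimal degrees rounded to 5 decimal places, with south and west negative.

86.87083, -116.38333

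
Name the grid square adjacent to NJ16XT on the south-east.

Longitude subsquare x = 23; +1 → 24, wraps to 0 = a, carry into square.
Longitude square 1; +1 → 2.
Latitude subsquare t = 19; −1 → 18 = s.

NJ26as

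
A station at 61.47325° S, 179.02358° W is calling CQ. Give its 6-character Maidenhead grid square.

AC08lm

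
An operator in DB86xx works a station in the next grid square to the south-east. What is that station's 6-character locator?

Longitude subsquare x = 23; +1 → 24, wraps to 0 = a, carry into square.
Longitude square 8; +1 → 9.
Latitude subsquare x = 23; −1 → 22 = w.

DB96aw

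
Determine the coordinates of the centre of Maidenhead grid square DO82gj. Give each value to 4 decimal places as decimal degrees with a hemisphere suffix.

Field D=3, O=14: +3·20° lon, +14·10° lat → SW at lon -120°, lat 50°.
Square 8, 2: +8·2° lon, +2·1° lat → SW at lon -104°, lat 52°.
Subsquare g=6, j=9: +6·0.0833333° lon, +9·0.0416667° lat → SW at lon -103.5°, lat 52.375°.
Cell spans 0.0833333° lon × 0.0416667° lat. Centre is SW corner plus half of each.
latitude 52.3958° N, longitude 103.4583° W.

52.3958° N, 103.4583° W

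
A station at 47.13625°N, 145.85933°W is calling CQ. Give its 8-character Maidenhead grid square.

Shift to the Maidenhead origin (180°W, 90°S): lon 34.14067, lat 137.13625.
Field: 34.14067/20 → 1 → B, 137.13625/10 → 13 → N; chars BN.
Square: 14.14067/2 → 7, 7.13625/1 → 7; chars 77.
Subsquare: 0.14067/0.0833333 → 1 → b, 0.13625/0.0416667 → 3 → d; chars bd.
Extended square: 0.05734/0.00833333 → 6, 0.01125/0.00416667 → 2; chars 62.

BN77bd62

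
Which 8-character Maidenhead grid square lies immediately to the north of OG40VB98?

OG40vb99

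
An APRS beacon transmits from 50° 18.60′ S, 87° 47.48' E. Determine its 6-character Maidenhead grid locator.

Shift to the Maidenhead origin (180°W, 90°S): lon 267.7913, lat 39.6900.
Field: 267.7913/20 → 13 → N, 39.6900/10 → 3 → D; chars ND.
Square: 7.7913/2 → 3, 9.6900/1 → 9; chars 39.
Subsquare: 1.7913/0.0833333 → 21 → v, 0.6900/0.0416667 → 16 → q; chars vq.

ND39vq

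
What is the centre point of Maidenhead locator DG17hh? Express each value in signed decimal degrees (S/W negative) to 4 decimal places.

-22.6875, -117.3750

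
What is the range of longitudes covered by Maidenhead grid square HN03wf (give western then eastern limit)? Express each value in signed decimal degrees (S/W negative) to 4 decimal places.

-38.1667, -38.0833

Field H=7, N=13: +7·20° lon, +13·10° lat → SW at lon -40°, lat 40°.
Square 0, 3: +0·2° lon, +3·1° lat → SW at lon -40°, lat 43°.
Subsquare w=22, f=5: +22·0.0833333° lon, +5·0.0416667° lat → SW at lon -38.1667°, lat 43.2083°.
Cell spans 0.0833333° lon × 0.0416667° lat.
west -38.1667, east -38.0833.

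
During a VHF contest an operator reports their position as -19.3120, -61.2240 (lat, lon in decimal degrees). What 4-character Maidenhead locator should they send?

FH90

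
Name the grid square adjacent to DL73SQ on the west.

DL73rq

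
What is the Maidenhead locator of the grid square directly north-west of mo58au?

MO48xv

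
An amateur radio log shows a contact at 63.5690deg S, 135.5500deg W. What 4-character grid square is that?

CC26

Add 180° to longitude and 90° to latitude: 44.45, 26.43.
Field (20°×10°, letters A–R): 44.45/20 → 2 → C, 26.43/10 → 2 → C; chars CC.
Square (2°×1°, digits 0–9): 4.45/2 → 2, 6.43/1 → 6; chars 26.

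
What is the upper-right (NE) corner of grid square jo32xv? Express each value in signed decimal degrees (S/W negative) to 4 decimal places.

52.9167, 8.0000

Field J=9, O=14: +9·20° lon, +14·10° lat → SW at lon 0°, lat 50°.
Square 3, 2: +3·2° lon, +2·1° lat → SW at lon 6°, lat 52°.
Subsquare x=23, v=21: +23·0.0833333° lon, +21·0.0416667° lat → SW at lon 7.91667°, lat 52.875°.
Cell spans 0.0833333° lon × 0.0416667° lat. NE corner is SW corner plus one full cell.
latitude 52.9167, longitude 8.0000.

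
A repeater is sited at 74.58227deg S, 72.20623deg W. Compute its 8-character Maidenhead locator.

FB35vk50

Shift to the Maidenhead origin (180°W, 90°S): lon 107.79377, lat 15.41773.
Field (20°×10°, letters A–R): 107.79377/20 → 5 → F, 15.41773/10 → 1 → B; chars FB.
Square (2°×1°, digits 0–9): 7.79377/2 → 3, 5.41773/1 → 5; chars 35.
Subsquare (5′×2.5′, letters a–x): 1.79377/0.0833333 → 21 → v, 0.41773/0.0416667 → 10 → k; chars vk.
Extended square (30″×15″, digits 0–9): 0.04377/0.00833333 → 5, 0.00106/0.00416667 → 0; chars 50.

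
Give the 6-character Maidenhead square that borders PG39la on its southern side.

PG38lx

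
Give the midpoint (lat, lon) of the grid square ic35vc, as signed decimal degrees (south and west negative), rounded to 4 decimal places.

-64.8958, -12.2083

Field I=8, C=2: +8·20° lon, +2·10° lat → SW at lon -20°, lat -70°.
Square 3, 5: +3·2° lon, +5·1° lat → SW at lon -14°, lat -65°.
Subsquare v=21, c=2: +21·0.0833333° lon, +2·0.0416667° lat → SW at lon -12.25°, lat -64.9167°.
Cell spans 0.0833333° lon × 0.0416667° lat. Centre is SW corner plus half of each.
latitude -64.8958, longitude -12.2083.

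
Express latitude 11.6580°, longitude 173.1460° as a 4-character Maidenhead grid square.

RK61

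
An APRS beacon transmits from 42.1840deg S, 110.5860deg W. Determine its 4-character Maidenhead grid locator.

Shift to the Maidenhead origin (180°W, 90°S): lon 69.41, lat 47.82.
Field: 69.41/20 → 3 → D, 47.82/10 → 4 → E; chars DE.
Square: 9.41/2 → 4, 7.82/1 → 7; chars 47.

DE47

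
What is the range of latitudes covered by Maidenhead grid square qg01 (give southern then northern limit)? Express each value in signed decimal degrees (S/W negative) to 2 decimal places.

Field Q=16, G=6: +16·20° lon, +6·10° lat → SW at lon 140°, lat -30°.
Square 0, 1: +0·2° lon, +1·1° lat → SW at lon 140°, lat -29°.
Cell spans 2° lon × 1° lat.
south -29.00, north -28.00.

-29.00, -28.00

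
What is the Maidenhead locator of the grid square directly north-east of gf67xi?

GF77aj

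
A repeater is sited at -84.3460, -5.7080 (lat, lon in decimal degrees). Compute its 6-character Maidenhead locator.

Shift to the Maidenhead origin (180°W, 90°S): lon 174.2920, lat 5.6540.
Field: 174.2920/20 → 8 → I, 5.6540/10 → 0 → A; chars IA.
Square: 14.2920/2 → 7, 5.6540/1 → 5; chars 75.
Subsquare: 0.2920/0.0833333 → 3 → d, 0.6540/0.0416667 → 15 → p; chars dp.

IA75dp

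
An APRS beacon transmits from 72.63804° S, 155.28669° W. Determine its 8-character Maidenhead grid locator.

BB27ii56

Offset from 180°W / 90°S: lon 24.71331°, lat 17.36196°.
Field: 24.71331/20 → 1 → B, 17.36196/10 → 1 → B; chars BB.
Square: 4.71331/2 → 2, 7.36196/1 → 7; chars 27.
Subsquare: 0.71331/0.0833333 → 8 → i, 0.36196/0.0416667 → 8 → i; chars ii.
Extended square: 0.04664/0.00833333 → 5, 0.02863/0.00416667 → 6; chars 56.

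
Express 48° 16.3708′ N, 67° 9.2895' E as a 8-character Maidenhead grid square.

MN38ng85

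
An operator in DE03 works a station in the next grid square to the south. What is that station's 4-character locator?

DE02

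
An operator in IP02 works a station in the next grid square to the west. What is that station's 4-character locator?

HP92

Longitude square 0; −1 → -1, wraps to 9, carry into field.
Longitude field I = 8; −1 → 7 = H.
The latitude characters are unchanged.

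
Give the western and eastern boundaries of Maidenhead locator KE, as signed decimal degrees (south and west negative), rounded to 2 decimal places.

Field K=10, E=4: +10·20° lon, +4·10° lat → SW at lon 20°, lat -50°.
Cell spans 20° lon × 10° lat.
west 20.00, east 40.00.

20.00, 40.00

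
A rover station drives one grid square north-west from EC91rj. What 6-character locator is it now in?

Longitude subsquare r = 17; −1 → 16 = q.
Latitude subsquare j = 9; +1 → 10 = k.

EC91qk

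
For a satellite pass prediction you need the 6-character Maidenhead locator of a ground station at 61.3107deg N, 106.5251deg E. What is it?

OP31gh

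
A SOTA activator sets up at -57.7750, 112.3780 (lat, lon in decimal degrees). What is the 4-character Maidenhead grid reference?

OD62

Offset from 180°W / 90°S: lon 292.38°, lat 32.23°.
Field: lon ⌊292.38/20⌋ = 14 → O; lat ⌊32.23/10⌋ = 3 → D.
Square: lon ⌊12.38/2⌋ = 6; lat ⌊2.23/1⌋ = 2.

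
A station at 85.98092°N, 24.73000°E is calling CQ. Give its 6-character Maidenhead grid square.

KR25ix

Shift to the Maidenhead origin (180°W, 90°S): lon 204.7300, lat 175.9809.
Field (20°×10°, letters A–R): lon ⌊204.7300/20⌋ = 10 → K; lat ⌊175.9809/10⌋ = 17 → R.
Square (2°×1°, digits 0–9): lon ⌊4.7300/2⌋ = 2; lat ⌊5.9809/1⌋ = 5.
Subsquare (5′×2.5′, letters a–x): lon ⌊0.7300/0.0833333⌋ = 8 → i; lat ⌊0.9809/0.0416667⌋ = 23 → x.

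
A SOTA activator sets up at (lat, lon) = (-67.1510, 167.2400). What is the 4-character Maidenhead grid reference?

RC32

Shift to the Maidenhead origin (180°W, 90°S): lon 347.24, lat 22.85.
Field: lon ⌊347.24/20⌋ = 17 → R; lat ⌊22.85/10⌋ = 2 → C.
Square: lon ⌊7.24/2⌋ = 3; lat ⌊2.85/1⌋ = 2.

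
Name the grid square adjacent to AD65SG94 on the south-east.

AD65tg03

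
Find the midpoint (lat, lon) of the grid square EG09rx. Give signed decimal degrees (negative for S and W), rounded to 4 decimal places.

-20.0208, -98.5417

Field E=4, G=6: +4·20° lon, +6·10° lat → SW at lon -100°, lat -30°.
Square 0, 9: +0·2° lon, +9·1° lat → SW at lon -100°, lat -21°.
Subsquare r=17, x=23: +17·0.0833333° lon, +23·0.0416667° lat → SW at lon -98.5833°, lat -20.0417°.
Cell spans 0.0833333° lon × 0.0416667° lat. Centre is SW corner plus half of each.
latitude -20.0208, longitude -98.5417.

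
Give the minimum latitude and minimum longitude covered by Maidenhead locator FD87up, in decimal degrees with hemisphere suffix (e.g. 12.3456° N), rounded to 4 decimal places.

52.3750° S, 62.3333° W

Field F=5, D=3: +5·20° lon, +3·10° lat → SW at lon -80°, lat -60°.
Square 8, 7: +8·2° lon, +7·1° lat → SW at lon -64°, lat -53°.
Subsquare u=20, p=15: +20·0.0833333° lon, +15·0.0416667° lat → SW at lon -62.3333°, lat -52.375°.
latitude 52.3750° S, longitude 62.3333° W.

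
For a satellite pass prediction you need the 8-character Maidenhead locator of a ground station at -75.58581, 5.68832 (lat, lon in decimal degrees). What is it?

JB24uj29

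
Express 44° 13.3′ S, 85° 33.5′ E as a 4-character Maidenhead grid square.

NE25

Add 180° to longitude and 90° to latitude: 265.56, 45.78.
Field: lon ⌊265.56/20⌋ = 13 → N; lat ⌊45.78/10⌋ = 4 → E.
Square: lon ⌊5.56/2⌋ = 2; lat ⌊5.78/1⌋ = 5.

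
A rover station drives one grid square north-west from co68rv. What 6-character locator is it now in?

CO68qw

Longitude subsquare r = 17; −1 → 16 = q.
Latitude subsquare v = 21; +1 → 22 = w.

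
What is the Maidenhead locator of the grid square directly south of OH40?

OG49

Latitude square 0; −1 → -1, wraps to 9, carry into field.
Latitude field H = 7; −1 → 6 = G.
The longitude characters are unchanged.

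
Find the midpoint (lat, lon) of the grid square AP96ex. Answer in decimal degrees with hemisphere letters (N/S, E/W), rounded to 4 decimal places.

Field A=0, P=15: +0·20° lon, +15·10° lat → SW at lon -180°, lat 60°.
Square 9, 6: +9·2° lon, +6·1° lat → SW at lon -162°, lat 66°.
Subsquare e=4, x=23: +4·0.0833333° lon, +23·0.0416667° lat → SW at lon -161.667°, lat 66.9583°.
Cell spans 0.0833333° lon × 0.0416667° lat. Centre is SW corner plus half of each.
latitude 66.9792° N, longitude 161.6250° W.

66.9792° N, 161.6250° W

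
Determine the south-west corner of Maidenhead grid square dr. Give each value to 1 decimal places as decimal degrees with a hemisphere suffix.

80.0° N, 120.0° W

Field D=3, R=17: +3·20° lon, +17·10° lat → SW at lon -120°, lat 80°.
latitude 80.0° N, longitude 120.0° W.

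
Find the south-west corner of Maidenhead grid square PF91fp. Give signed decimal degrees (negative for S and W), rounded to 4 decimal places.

-38.3750, 138.4167

Field P=15, F=5: +15·20° lon, +5·10° lat → SW at lon 120°, lat -40°.
Square 9, 1: +9·2° lon, +1·1° lat → SW at lon 138°, lat -39°.
Subsquare f=5, p=15: +5·0.0833333° lon, +15·0.0416667° lat → SW at lon 138.417°, lat -38.375°.
latitude -38.3750, longitude 138.4167.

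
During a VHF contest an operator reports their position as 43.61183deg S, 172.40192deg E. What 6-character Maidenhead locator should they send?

RE66ej

Add 180° to longitude and 90° to latitude: 352.4019, 46.3882.
Field: lon ⌊352.4019/20⌋ = 17 → R; lat ⌊46.3882/10⌋ = 4 → E.
Square: lon ⌊12.4019/2⌋ = 6; lat ⌊6.3882/1⌋ = 6.
Subsquare: lon ⌊0.4019/0.0833333⌋ = 4 → e; lat ⌊0.3882/0.0416667⌋ = 9 → j.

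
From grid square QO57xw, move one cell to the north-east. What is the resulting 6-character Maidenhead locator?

QO67ax

Longitude subsquare x = 23; +1 → 24, wraps to 0 = a, carry into square.
Longitude square 5; +1 → 6.
Latitude subsquare w = 22; +1 → 23 = x.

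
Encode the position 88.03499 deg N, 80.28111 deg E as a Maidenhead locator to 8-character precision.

NR08da38

Shift to the Maidenhead origin (180°W, 90°S): lon 260.28111, lat 178.03499.
Field: 260.28111/20 → 13 → N, 178.03499/10 → 17 → R; chars NR.
Square: 0.28111/2 → 0, 8.03499/1 → 8; chars 08.
Subsquare: 0.28111/0.0833333 → 3 → d, 0.03499/0.0416667 → 0 → a; chars da.
Extended square: 0.03111/0.00833333 → 3, 0.03499/0.00416667 → 8; chars 38.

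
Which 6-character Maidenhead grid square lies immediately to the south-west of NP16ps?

NP16or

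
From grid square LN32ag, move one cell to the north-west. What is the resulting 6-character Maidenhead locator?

Longitude subsquare a = 0; −1 → -1, wraps to 23 = x, carry into square.
Longitude square 3; −1 → 2.
Latitude subsquare g = 6; +1 → 7 = h.

LN22xh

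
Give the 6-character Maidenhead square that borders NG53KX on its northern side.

NG54ka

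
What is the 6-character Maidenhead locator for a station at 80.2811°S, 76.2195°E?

Shift to the Maidenhead origin (180°W, 90°S): lon 256.2195, lat 9.7189.
Field: 256.2195/20 → 12 → M, 9.7189/10 → 0 → A; chars MA.
Square: 16.2195/2 → 8, 9.7189/1 → 9; chars 89.
Subsquare: 0.2195/0.0833333 → 2 → c, 0.7189/0.0416667 → 17 → r; chars cr.

MA89cr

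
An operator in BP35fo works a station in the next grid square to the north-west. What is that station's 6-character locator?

BP35ep

Longitude subsquare f = 5; −1 → 4 = e.
Latitude subsquare o = 14; +1 → 15 = p.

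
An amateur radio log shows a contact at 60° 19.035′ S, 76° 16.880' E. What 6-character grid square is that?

MC89dq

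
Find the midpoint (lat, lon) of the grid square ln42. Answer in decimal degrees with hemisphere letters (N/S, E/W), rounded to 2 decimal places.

Field L=11, N=13: +11·20° lon, +13·10° lat → SW at lon 40°, lat 40°.
Square 4, 2: +4·2° lon, +2·1° lat → SW at lon 48°, lat 42°.
Cell spans 2° lon × 1° lat. Centre is SW corner plus half of each.
latitude 42.50° N, longitude 49.00° E.

42.50° N, 49.00° E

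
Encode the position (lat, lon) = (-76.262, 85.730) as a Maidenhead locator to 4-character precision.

NB23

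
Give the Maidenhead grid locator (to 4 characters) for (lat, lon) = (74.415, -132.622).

Add 180° to longitude and 90° to latitude: 47.38, 164.42.
Field: lon ⌊47.38/20⌋ = 2 → C; lat ⌊164.42/10⌋ = 16 → Q.
Square: lon ⌊7.38/2⌋ = 3; lat ⌊4.42/1⌋ = 4.

CQ34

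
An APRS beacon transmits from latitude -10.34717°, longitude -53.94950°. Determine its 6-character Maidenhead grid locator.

Shift to the Maidenhead origin (180°W, 90°S): lon 126.0505, lat 79.6528.
Field: lon ⌊126.0505/20⌋ = 6 → G; lat ⌊79.6528/10⌋ = 7 → H.
Square: lon ⌊6.0505/2⌋ = 3; lat ⌊9.6528/1⌋ = 9.
Subsquare: lon ⌊0.0505/0.0833333⌋ = 0 → a; lat ⌊0.6528/0.0416667⌋ = 15 → p.

GH39ap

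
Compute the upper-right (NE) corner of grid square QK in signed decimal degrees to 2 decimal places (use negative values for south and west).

20.00, 160.00

Field Q=16, K=10: +16·20° lon, +10·10° lat → SW at lon 140°, lat 10°.
Cell spans 20° lon × 10° lat. NE corner is SW corner plus one full cell.
latitude 20.00, longitude 160.00.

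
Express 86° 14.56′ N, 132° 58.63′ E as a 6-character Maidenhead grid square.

PR66lf

Offset from 180°W / 90°S: lon 312.9772°, lat 176.2427°.
Field: 312.9772/20 → 15 → P, 176.2427/10 → 17 → R; chars PR.
Square: 12.9772/2 → 6, 6.2427/1 → 6; chars 66.
Subsquare: 0.9772/0.0833333 → 11 → l, 0.2427/0.0416667 → 5 → f; chars lf.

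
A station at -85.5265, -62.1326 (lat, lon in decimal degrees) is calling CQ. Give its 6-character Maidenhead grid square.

FA84wl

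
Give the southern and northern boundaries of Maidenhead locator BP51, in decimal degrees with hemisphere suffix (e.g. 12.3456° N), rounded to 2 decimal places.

61.00° N, 62.00° N

Field B=1, P=15: +1·20° lon, +15·10° lat → SW at lon -160°, lat 60°.
Square 5, 1: +5·2° lon, +1·1° lat → SW at lon -150°, lat 61°.
Cell spans 2° lon × 1° lat.
south 61.00° N, north 62.00° N.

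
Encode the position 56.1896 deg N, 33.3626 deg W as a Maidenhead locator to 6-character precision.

HO36he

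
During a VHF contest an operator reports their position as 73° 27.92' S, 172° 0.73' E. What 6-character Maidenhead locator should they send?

RB66am

Add 180° to longitude and 90° to latitude: 352.0122, 16.5347.
Field: 352.0122/20 → 17 → R, 16.5347/10 → 1 → B; chars RB.
Square: 12.0122/2 → 6, 6.5347/1 → 6; chars 66.
Subsquare: 0.0122/0.0833333 → 0 → a, 0.5347/0.0416667 → 12 → m; chars am.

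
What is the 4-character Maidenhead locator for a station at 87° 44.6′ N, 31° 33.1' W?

HR47

Offset from 180°W / 90°S: lon 148.45°, lat 177.74°.
Field: 148.45/20 → 7 → H, 177.74/10 → 17 → R; chars HR.
Square: 8.45/2 → 4, 7.74/1 → 7; chars 47.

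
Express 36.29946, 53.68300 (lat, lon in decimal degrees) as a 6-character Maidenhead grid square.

Shift to the Maidenhead origin (180°W, 90°S): lon 233.6830, lat 126.2995.
Field (20°×10°, letters A–R): 233.6830/20 → 11 → L, 126.2995/10 → 12 → M; chars LM.
Square (2°×1°, digits 0–9): 13.6830/2 → 6, 6.2995/1 → 6; chars 66.
Subsquare (5′×2.5′, letters a–x): 1.6830/0.0833333 → 20 → u, 0.2995/0.0416667 → 7 → h; chars uh.

LM66uh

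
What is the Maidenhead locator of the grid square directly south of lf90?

Latitude square 0; −1 → -1, wraps to 9, carry into field.
Latitude field F = 5; −1 → 4 = E.
The longitude characters are unchanged.

LE99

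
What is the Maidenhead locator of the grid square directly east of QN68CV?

QN68dv

Longitude subsquare c = 2; +1 → 3 = d.
The latitude characters are unchanged.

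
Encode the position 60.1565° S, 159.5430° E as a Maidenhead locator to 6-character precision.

QC99su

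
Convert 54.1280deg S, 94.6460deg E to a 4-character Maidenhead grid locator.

Add 180° to longitude and 90° to latitude: 274.65, 35.87.
Field: lon ⌊274.65/20⌋ = 13 → N; lat ⌊35.87/10⌋ = 3 → D.
Square: lon ⌊14.65/2⌋ = 7; lat ⌊5.87/1⌋ = 5.

ND75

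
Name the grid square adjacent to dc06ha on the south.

DC05hx

Latitude subsquare a = 0; −1 → -1, wraps to 23 = x, carry into square.
Latitude square 6; −1 → 5.
The longitude characters are unchanged.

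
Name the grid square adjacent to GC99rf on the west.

GC99qf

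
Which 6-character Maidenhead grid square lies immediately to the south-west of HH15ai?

Longitude subsquare a = 0; −1 → -1, wraps to 23 = x, carry into square.
Longitude square 1; −1 → 0.
Latitude subsquare i = 8; −1 → 7 = h.

HH05xh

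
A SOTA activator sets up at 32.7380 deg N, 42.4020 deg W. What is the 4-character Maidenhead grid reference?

GM82

Offset from 180°W / 90°S: lon 137.60°, lat 122.74°.
Field: 137.60/20 → 6 → G, 122.74/10 → 12 → M; chars GM.
Square: 17.60/2 → 8, 2.74/1 → 2; chars 82.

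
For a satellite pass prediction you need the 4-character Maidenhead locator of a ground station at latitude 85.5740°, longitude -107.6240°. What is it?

DR65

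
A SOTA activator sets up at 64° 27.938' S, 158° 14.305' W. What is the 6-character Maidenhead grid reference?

Offset from 180°W / 90°S: lon 21.7616°, lat 25.5344°.
Field: lon ⌊21.7616/20⌋ = 1 → B; lat ⌊25.5344/10⌋ = 2 → C.
Square: lon ⌊1.7616/2⌋ = 0; lat ⌊5.5344/1⌋ = 5.
Subsquare: lon ⌊1.7616/0.0833333⌋ = 21 → v; lat ⌊0.5344/0.0416667⌋ = 12 → m.

BC05vm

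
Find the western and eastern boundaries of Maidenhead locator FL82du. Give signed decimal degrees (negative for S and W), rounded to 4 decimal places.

Field F=5, L=11: +5·20° lon, +11·10° lat → SW at lon -80°, lat 20°.
Square 8, 2: +8·2° lon, +2·1° lat → SW at lon -64°, lat 22°.
Subsquare d=3, u=20: +3·0.0833333° lon, +20·0.0416667° lat → SW at lon -63.75°, lat 22.8333°.
Cell spans 0.0833333° lon × 0.0416667° lat.
west -63.7500, east -63.6667.

-63.7500, -63.6667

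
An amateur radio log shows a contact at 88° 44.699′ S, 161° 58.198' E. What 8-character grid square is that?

Shift to the Maidenhead origin (180°W, 90°S): lon 341.96997, lat 1.25502.
Field (20°×10°, letters A–R): 341.96997/20 → 17 → R, 1.25502/10 → 0 → A; chars RA.
Square (2°×1°, digits 0–9): 1.96997/2 → 0, 1.25502/1 → 1; chars 01.
Subsquare (5′×2.5′, letters a–x): 1.96997/0.0833333 → 23 → x, 0.25502/0.0416667 → 6 → g; chars xg.
Extended square (30″×15″, digits 0–9): 0.05330/0.00833333 → 6, 0.00502/0.00416667 → 1; chars 61.

RA01xg61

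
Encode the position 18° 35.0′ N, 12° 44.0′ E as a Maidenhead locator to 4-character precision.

JK68

Add 180° to longitude and 90° to latitude: 192.73, 108.58.
Field: lon ⌊192.73/20⌋ = 9 → J; lat ⌊108.58/10⌋ = 10 → K.
Square: lon ⌊12.73/2⌋ = 6; lat ⌊8.58/1⌋ = 8.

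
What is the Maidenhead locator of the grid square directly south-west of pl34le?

Longitude subsquare l = 11; −1 → 10 = k.
Latitude subsquare e = 4; −1 → 3 = d.

PL34kd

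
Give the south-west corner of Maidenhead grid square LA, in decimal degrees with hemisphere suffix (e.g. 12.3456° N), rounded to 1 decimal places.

Field L=11, A=0: +11·20° lon, +0·10° lat → SW at lon 40°, lat -90°.
latitude 90.0° S, longitude 40.0° E.

90.0° S, 40.0° E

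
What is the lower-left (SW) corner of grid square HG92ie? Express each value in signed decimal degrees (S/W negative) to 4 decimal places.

Field H=7, G=6: +7·20° lon, +6·10° lat → SW at lon -40°, lat -30°.
Square 9, 2: +9·2° lon, +2·1° lat → SW at lon -22°, lat -28°.
Subsquare i=8, e=4: +8·0.0833333° lon, +4·0.0416667° lat → SW at lon -21.3333°, lat -27.8333°.
latitude -27.8333, longitude -21.3333.

-27.8333, -21.3333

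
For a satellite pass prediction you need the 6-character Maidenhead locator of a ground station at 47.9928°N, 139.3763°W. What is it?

CN07hx

Offset from 180°W / 90°S: lon 40.6237°, lat 137.9928°.
Field (20°×10°, letters A–R): lon ⌊40.6237/20⌋ = 2 → C; lat ⌊137.9928/10⌋ = 13 → N.
Square (2°×1°, digits 0–9): lon ⌊0.6237/2⌋ = 0; lat ⌊7.9928/1⌋ = 7.
Subsquare (5′×2.5′, letters a–x): lon ⌊0.6237/0.0833333⌋ = 7 → h; lat ⌊0.9928/0.0416667⌋ = 23 → x.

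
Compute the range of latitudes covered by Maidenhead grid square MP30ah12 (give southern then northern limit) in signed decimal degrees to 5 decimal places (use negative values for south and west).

60.30000, 60.30417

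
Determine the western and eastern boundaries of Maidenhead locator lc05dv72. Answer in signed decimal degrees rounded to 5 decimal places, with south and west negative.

40.30833, 40.31667

Field L=11, C=2: +11·20° lon, +2·10° lat → SW at lon 40°, lat -70°.
Square 0, 5: +0·2° lon, +5·1° lat → SW at lon 40°, lat -65°.
Subsquare d=3, v=21: +3·0.0833333° lon, +21·0.0416667° lat → SW at lon 40.25°, lat -64.125°.
Extended square 7, 2: +7·0.00833333° lon, +2·0.00416667° lat → SW at lon 40.3083°, lat -64.1167°.
Cell spans 0.00833333° lon × 0.00416667° lat.
west 40.30833, east 40.31667.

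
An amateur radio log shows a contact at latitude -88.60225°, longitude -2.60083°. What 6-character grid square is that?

IA81qj

Add 180° to longitude and 90° to latitude: 177.3992, 1.3978.
Field: lon ⌊177.3992/20⌋ = 8 → I; lat ⌊1.3978/10⌋ = 0 → A.
Square: lon ⌊17.3992/2⌋ = 8; lat ⌊1.3978/1⌋ = 1.
Subsquare: lon ⌊1.3992/0.0833333⌋ = 16 → q; lat ⌊0.3978/0.0416667⌋ = 9 → j.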